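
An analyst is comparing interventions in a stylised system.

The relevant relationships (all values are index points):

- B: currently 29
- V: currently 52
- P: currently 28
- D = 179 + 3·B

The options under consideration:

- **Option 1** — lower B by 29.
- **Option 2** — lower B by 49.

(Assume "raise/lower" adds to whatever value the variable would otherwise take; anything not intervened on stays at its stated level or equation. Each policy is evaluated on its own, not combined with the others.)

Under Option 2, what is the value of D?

119

Option 2 (B − 49):
  B = 29 − 49 = -20
  D = 179 + 3·(-20) = 119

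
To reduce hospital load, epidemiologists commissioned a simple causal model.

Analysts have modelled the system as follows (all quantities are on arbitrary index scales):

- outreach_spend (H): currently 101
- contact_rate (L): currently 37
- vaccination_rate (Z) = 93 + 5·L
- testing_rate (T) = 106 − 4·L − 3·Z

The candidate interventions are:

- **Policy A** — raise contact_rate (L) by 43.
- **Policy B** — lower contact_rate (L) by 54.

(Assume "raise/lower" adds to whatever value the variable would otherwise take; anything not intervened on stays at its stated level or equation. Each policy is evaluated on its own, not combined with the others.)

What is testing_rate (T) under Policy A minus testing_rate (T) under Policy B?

-1843

Policy A (L + 43):
  L = 37 + 43 = 80
  Z = 93 + 5·80 = 493
  T = 106 − 4·80 − 3·493 = -1693
Policy B (L − 54):
  L = 37 − 54 = -17
  Z = 93 + 5·(-17) = 8
  T = 106 − 4·(-17) − 3·8 = 150
T: -1693 − 150 = -1843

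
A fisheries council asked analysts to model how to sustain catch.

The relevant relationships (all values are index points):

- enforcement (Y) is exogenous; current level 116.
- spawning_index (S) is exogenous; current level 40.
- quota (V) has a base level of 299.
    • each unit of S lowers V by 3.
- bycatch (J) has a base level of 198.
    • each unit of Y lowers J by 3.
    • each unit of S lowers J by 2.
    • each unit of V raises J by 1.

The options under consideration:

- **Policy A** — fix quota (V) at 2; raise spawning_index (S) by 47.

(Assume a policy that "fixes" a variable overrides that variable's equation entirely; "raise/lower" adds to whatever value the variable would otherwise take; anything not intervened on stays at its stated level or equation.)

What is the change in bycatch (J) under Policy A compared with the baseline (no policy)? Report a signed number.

-271

Baseline:
  Y = 116
  S = 40
  V = 299 − 3·40 = 179
  J = 198 − 3·116 − 2·40 + 179 = -51
Policy A (V := 2, S + 47):
  Y = 116
  S = 40 + 47 = 87
  V = 2
  J = 198 − 3·116 − 2·87 + 2 = -322
Change in J: -322 − (-51) = -271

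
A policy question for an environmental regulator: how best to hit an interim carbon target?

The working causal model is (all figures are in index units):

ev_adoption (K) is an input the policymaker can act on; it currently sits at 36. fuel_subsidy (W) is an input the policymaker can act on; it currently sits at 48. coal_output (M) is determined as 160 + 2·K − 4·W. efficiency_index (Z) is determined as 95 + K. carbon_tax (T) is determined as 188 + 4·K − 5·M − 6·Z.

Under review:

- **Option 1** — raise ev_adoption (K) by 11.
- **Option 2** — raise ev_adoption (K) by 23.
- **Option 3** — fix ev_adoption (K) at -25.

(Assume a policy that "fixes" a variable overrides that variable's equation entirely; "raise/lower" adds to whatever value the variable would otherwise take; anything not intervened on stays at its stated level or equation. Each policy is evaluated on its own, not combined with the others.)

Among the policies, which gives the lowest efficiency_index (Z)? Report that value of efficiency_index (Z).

70

Option 1 (K + 11):
  K = 36 + 11 = 47
  Z = 95 + 47 = 142
Option 2 (K + 23):
  K = 36 + 23 = 59
  Z = 95 + 59 = 154
Option 3 (K := -25):
  K = -25
  Z = 95 + (-25) = 70
Comparing — Option 1: Z=142, Option 2: Z=154, Option 3: Z=70. Lowest is 70 (Option 3).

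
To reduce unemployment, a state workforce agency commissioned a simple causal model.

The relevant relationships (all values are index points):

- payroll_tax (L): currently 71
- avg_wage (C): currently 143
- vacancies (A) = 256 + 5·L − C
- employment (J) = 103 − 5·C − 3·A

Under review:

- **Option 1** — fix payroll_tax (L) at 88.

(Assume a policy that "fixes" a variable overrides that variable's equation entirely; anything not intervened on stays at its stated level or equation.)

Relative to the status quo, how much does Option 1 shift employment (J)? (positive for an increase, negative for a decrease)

Baseline:
  L = 71
  C = 143
  A = 256 + 5·71 − 143 = 468
  J = 103 − 5·143 − 3·468 = -2016
Option 1 (L := 88):
  L = 88
  C = 143
  A = 256 + 5·88 − 143 = 553
  J = 103 − 5·143 − 3·553 = -2271
Change in J: -2271 − (-2016) = -255

-255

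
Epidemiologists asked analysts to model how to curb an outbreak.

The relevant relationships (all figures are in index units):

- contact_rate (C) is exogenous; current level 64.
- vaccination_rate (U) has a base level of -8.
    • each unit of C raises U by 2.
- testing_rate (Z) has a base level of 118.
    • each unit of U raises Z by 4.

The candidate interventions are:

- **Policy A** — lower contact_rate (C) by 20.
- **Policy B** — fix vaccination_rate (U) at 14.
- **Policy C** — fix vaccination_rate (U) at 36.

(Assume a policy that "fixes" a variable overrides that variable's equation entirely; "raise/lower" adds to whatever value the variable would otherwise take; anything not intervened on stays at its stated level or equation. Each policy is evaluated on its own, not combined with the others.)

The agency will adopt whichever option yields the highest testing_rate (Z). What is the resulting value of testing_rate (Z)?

Policy A (C − 20):
  C = 64 − 20 = 44
  U = -8 + 2·44 = 80
  Z = 118 + 4·80 = 438
Policy B (U := 14):
  C = 64
  U = 14
  Z = 118 + 4·14 = 174
Policy C (U := 36):
  C = 64
  U = 36
  Z = 118 + 4·36 = 262
Comparing — Policy A: Z=438, Policy B: Z=174, Policy C: Z=262. Highest is 438 (Policy A).

438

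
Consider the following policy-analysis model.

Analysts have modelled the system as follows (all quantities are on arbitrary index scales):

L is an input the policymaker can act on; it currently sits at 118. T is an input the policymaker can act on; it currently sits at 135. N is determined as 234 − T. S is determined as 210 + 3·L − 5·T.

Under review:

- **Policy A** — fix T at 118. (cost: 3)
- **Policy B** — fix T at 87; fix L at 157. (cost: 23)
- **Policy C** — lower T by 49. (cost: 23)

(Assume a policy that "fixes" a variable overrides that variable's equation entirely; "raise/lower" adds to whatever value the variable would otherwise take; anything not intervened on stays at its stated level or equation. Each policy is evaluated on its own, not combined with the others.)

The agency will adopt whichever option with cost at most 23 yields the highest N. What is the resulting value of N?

148

Policy A (T := 118):
  T = 118
  N = 234 − 118 = 116
Policy B (T := 87, L := 157):
  T = 87
  N = 234 − 87 = 147
Policy C (T − 49):
  T = 135 − 49 = 86
  N = 234 − 86 = 148
Comparing — Policy A: N=116, Policy B: N=147, Policy C: N=148. Highest is 148 (Policy C).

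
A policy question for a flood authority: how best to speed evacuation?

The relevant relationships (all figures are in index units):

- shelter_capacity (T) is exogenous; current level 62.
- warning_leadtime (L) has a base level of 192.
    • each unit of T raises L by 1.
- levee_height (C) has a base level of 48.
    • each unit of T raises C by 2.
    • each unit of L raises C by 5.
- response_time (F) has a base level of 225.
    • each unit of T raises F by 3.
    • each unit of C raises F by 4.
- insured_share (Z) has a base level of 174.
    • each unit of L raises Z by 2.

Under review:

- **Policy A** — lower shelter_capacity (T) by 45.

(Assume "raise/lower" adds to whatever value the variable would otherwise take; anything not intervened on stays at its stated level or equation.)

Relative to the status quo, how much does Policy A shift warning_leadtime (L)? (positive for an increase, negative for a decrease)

-45

Baseline:
  T = 62
  L = 192 + 62 = 254
Policy A (T − 45):
  T = 62 − 45 = 17
  L = 192 + 17 = 209
Change in L: 209 − 254 = -45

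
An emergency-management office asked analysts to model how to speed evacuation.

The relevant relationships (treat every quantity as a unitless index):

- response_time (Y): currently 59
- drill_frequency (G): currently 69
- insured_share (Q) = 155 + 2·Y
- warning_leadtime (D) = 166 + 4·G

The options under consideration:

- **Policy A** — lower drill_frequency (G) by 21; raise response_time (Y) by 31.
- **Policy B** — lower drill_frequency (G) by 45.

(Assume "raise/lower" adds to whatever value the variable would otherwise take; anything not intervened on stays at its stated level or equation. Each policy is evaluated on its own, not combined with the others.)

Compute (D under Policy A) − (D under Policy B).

96

Policy A (G − 21, Y + 31):
  G = 69 − 21 = 48
  D = 166 + 4·48 = 358
Policy B (G − 45):
  G = 69 − 45 = 24
  D = 166 + 4·24 = 262
D: 358 − 262 = 96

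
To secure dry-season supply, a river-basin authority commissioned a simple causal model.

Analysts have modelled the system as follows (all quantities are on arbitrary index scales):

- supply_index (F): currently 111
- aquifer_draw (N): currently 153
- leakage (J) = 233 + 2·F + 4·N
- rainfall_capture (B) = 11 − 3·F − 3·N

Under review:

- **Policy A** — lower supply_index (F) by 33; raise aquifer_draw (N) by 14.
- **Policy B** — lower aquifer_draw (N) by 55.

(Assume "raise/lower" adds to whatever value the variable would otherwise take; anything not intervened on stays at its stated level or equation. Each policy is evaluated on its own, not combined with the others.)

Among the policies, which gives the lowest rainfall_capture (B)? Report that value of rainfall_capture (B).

-724

Policy A (F − 33, N + 14):
  F = 111 − 33 = 78
  N = 153 + 14 = 167
  B = 11 − 3·78 − 3·167 = -724
Policy B (N − 55):
  F = 111
  N = 153 − 55 = 98
  B = 11 − 3·111 − 3·98 = -616
Comparing — Policy A: B=-724, Policy B: B=-616. Lowest is -724 (Policy A).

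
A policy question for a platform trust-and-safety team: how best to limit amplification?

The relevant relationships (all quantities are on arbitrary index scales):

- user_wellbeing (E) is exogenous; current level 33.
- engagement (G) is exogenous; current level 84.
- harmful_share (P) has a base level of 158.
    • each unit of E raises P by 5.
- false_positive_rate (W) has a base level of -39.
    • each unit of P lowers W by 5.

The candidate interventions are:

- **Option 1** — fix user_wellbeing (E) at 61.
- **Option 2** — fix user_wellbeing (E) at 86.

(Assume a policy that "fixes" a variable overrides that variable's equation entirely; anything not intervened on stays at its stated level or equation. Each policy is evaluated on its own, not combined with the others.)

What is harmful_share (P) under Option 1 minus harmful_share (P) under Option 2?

-125

Option 1 (E := 61):
  E = 61
  P = 158 + 5·61 = 463
Option 2 (E := 86):
  E = 86
  P = 158 + 5·86 = 588
P: 463 − 588 = -125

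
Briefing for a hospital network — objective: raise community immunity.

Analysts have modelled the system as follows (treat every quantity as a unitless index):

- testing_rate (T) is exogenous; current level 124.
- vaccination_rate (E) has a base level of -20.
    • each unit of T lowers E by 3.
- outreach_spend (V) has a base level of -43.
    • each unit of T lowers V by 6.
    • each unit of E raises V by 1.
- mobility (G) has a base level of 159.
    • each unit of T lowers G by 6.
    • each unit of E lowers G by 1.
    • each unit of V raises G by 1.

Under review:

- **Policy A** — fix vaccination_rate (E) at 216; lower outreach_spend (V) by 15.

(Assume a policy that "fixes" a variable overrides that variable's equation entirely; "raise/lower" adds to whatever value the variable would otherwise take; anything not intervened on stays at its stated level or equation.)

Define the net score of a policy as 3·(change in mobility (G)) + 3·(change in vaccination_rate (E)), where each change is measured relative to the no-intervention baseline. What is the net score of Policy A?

Baseline:
  T = 124
  E = -20 − 3·124 = -392
  V = -43 − 6·124 + (-392) = -1179
  G = 159 − 6·124 − (-392) + (-1179) = -1372
Policy A (E := 216, V − 15):
  T = 124
  E = 216
  V = -43 − 6·124 + 216 (−15 from intervention) = -586
  G = 159 − 6·124 − 216 + (-586) = -1387
ΔG = -1387 − (-1372) = -15; ΔE = 216 − (-392) = 608
Score = 3·(-15) + 3·608 = 1779

1779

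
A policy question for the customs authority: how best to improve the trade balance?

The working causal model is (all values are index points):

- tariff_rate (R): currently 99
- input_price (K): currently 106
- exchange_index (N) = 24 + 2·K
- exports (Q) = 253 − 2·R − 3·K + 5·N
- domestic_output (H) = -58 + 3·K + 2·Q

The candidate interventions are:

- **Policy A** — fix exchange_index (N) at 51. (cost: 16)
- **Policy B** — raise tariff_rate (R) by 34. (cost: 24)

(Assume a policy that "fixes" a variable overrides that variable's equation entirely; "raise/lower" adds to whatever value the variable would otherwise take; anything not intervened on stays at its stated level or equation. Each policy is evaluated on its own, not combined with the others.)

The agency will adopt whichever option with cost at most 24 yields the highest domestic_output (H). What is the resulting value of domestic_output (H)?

Policy A (N := 51):
  R = 99
  K = 106
  N = 51
  Q = 253 − 2·99 − 3·106 + 5·51 = -8
  H = -58 + 3·106 + 2·(-8) = 244
Policy B (R + 34):
  R = 99 + 34 = 133
  K = 106
  N = 24 + 2·106 = 236
  Q = 253 − 2·133 − 3·106 + 5·236 = 849
  H = -58 + 3·106 + 2·849 = 1958
Comparing — Policy A: H=244, Policy B: H=1958. Highest is 1958 (Policy B).

1958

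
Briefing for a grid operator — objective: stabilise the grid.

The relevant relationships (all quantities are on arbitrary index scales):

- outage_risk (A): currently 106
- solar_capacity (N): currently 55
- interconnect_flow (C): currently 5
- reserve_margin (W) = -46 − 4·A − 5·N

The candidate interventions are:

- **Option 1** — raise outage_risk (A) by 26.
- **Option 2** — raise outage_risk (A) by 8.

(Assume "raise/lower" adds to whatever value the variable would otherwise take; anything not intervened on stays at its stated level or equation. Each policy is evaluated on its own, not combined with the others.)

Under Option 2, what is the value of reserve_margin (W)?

-777

Option 2 (A + 8):
  A = 106 + 8 = 114
  N = 55
  W = -46 − 4·114 − 5·55 = -777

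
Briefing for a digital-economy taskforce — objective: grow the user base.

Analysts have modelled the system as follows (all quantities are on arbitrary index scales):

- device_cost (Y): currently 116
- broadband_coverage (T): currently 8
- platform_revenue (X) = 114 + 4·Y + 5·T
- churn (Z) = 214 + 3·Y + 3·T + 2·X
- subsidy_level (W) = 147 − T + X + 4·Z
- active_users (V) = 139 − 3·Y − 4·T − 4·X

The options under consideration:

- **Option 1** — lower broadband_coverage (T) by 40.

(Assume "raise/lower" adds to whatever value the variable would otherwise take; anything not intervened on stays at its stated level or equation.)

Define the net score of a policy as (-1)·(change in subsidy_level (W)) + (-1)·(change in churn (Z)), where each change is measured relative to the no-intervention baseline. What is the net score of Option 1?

Baseline:
  Y = 116
  T = 8
  X = 114 + 4·116 + 5·8 = 618
  Z = 214 + 3·116 + 3·8 + 2·618 = 1822
  W = 147 − 8 + 618 + 4·1822 = 8045
Option 1 (T − 40):
  Y = 116
  T = 8 − 40 = -32
  X = 114 + 4·116 + 5·(-32) = 418
  Z = 214 + 3·116 + 3·(-32) + 2·418 = 1302
  W = 147 − (-32) + 418 + 4·1302 = 5805
ΔW = 5805 − 8045 = -2240; ΔZ = 1302 − 1822 = -520
Score = (-1)·(-2240) + (-1)·(-520) = 2760

2760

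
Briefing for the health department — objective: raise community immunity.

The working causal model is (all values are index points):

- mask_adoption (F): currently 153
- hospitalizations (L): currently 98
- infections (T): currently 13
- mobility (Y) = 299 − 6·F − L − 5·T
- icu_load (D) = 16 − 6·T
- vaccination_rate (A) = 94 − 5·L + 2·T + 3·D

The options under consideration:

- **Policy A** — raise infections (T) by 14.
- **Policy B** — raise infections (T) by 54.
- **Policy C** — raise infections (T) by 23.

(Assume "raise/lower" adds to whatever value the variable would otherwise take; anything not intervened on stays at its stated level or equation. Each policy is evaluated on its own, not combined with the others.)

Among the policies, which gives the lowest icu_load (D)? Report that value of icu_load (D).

-386

Policy A (T + 14):
  T = 13 + 14 = 27
  D = 16 − 6·27 = -146
Policy B (T + 54):
  T = 13 + 54 = 67
  D = 16 − 6·67 = -386
Policy C (T + 23):
  T = 13 + 23 = 36
  D = 16 − 6·36 = -200
Comparing — Policy A: D=-146, Policy B: D=-386, Policy C: D=-200. Lowest is -386 (Policy B).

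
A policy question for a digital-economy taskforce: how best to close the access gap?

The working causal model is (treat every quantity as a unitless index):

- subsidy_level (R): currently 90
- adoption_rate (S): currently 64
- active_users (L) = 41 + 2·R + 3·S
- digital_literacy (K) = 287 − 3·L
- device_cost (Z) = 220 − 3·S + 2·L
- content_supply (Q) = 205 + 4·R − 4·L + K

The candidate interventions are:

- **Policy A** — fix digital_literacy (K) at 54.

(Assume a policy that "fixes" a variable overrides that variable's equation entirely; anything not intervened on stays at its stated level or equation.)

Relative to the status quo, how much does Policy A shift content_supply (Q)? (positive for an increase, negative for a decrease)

Baseline:
  R = 90
  S = 64
  L = 41 + 2·90 + 3·64 = 413
  K = 287 − 3·413 = -952
  Q = 205 + 4·90 − 4·413 + (-952) = -2039
Policy A (K := 54):
  R = 90
  S = 64
  L = 41 + 2·90 + 3·64 = 413
  K = 54
  Q = 205 + 4·90 − 4·413 + 54 = -1033
Change in Q: -1033 − (-2039) = 1006

1006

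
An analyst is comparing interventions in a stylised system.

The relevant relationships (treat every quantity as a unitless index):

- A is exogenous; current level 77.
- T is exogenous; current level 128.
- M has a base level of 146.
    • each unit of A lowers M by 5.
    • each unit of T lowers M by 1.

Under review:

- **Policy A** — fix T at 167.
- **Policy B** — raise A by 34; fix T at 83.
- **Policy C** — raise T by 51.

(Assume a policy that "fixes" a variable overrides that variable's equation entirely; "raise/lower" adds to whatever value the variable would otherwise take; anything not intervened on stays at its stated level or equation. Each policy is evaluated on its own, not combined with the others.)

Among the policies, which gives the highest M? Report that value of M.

-406

Policy A (T := 167):
  A = 77
  T = 167
  M = 146 − 5·77 − 167 = -406
Policy B (A + 34, T := 83):
  A = 77 + 34 = 111
  T = 83
  M = 146 − 5·111 − 83 = -492
Policy C (T + 51):
  A = 77
  T = 128 + 51 = 179
  M = 146 − 5·77 − 179 = -418
Comparing — Policy A: M=-406, Policy B: M=-492, Policy C: M=-418. Highest is -406 (Policy A).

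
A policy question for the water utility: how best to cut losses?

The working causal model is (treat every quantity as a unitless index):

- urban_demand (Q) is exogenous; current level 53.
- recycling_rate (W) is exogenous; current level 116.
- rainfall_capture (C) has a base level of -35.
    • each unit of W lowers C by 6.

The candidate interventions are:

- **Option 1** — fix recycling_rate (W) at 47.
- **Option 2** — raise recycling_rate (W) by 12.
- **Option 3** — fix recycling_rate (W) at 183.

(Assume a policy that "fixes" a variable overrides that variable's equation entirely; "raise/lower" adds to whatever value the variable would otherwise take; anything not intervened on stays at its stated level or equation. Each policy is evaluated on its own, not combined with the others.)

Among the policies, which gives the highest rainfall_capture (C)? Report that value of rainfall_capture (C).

Option 1 (W := 47):
  W = 47
  C = -35 − 6·47 = -317
Option 2 (W + 12):
  W = 116 + 12 = 128
  C = -35 − 6·128 = -803
Option 3 (W := 183):
  W = 183
  C = -35 − 6·183 = -1133
Comparing — Option 1: C=-317, Option 2: C=-803, Option 3: C=-1133. Highest is -317 (Option 1).

-317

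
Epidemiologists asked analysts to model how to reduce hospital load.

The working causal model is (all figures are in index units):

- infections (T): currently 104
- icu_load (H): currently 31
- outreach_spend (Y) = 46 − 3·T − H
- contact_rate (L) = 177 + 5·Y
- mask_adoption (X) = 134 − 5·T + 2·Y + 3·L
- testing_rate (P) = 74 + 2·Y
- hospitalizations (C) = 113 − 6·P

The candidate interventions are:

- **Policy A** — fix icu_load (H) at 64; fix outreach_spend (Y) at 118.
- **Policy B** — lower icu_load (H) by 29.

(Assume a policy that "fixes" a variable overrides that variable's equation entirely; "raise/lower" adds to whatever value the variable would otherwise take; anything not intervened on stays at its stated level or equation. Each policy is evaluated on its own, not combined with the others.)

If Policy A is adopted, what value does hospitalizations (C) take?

Policy A (H := 64, Y := 118):
  T = 104
  H = 64
  Y = 118
  P = 74 + 2·118 = 310
  C = 113 − 6·310 = -1747

-1747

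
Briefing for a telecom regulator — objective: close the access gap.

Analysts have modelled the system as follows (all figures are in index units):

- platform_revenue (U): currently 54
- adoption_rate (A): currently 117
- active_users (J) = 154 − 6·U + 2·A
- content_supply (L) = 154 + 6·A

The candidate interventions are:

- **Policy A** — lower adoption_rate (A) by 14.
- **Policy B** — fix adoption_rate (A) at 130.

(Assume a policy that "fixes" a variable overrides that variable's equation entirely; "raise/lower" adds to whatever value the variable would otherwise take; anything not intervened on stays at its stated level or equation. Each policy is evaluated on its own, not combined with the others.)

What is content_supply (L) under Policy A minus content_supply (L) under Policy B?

-162

Policy A (A − 14):
  A = 117 − 14 = 103
  L = 154 + 6·103 = 772
Policy B (A := 130):
  A = 130
  L = 154 + 6·130 = 934
L: 772 − 934 = -162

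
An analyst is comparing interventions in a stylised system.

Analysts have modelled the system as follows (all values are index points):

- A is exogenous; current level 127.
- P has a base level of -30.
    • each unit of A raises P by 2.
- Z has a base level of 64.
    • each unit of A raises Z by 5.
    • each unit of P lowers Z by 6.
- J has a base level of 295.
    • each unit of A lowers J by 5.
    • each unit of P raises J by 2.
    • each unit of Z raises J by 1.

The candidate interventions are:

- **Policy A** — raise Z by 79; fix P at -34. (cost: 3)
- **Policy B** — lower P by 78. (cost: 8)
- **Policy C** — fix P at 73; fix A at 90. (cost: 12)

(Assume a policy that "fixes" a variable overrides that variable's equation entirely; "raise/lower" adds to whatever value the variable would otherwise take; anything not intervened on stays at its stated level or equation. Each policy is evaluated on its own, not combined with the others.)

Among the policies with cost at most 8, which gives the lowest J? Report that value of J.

-225

Policy A (Z + 79, P := -34):
  A = 127
  P = -34
  Z = 64 + 5·127 − 6·(-34) (+79 from intervention) = 982
  J = 295 − 5·127 + 2·(-34) + 982 = 574
Policy B (P − 78):
  A = 127
  P = -30 + 2·127 (−78 from intervention) = 146
  Z = 64 + 5·127 − 6·146 = -177
  J = 295 − 5·127 + 2·146 + (-177) = -225
Comparing — Policy A: J=574, Policy B: J=-225. Lowest is -225 (Policy B).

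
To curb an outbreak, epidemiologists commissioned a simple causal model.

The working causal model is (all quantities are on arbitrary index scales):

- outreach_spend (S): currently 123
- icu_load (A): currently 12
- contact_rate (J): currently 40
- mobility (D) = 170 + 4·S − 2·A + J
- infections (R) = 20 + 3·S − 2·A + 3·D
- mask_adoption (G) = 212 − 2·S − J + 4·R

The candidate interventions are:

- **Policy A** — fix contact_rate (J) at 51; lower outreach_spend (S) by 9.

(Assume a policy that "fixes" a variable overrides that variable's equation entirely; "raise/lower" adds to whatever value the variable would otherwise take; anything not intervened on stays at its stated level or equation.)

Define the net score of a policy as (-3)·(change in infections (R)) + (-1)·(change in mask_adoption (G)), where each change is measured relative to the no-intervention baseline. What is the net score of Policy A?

707

Baseline:
  S = 123
  A = 12
  J = 40
  D = 170 + 4·123 − 2·12 + 40 = 678
  R = 20 + 3·123 − 2·12 + 3·678 = 2399
  G = 212 − 2·123 − 40 + 4·2399 = 9522
Policy A (J := 51, S − 9):
  S = 123 − 9 = 114
  A = 12
  J = 51
  D = 170 + 4·114 − 2·12 + 51 = 653
  R = 20 + 3·114 − 2·12 + 3·653 = 2297
  G = 212 − 2·114 − 51 + 4·2297 = 9121
ΔR = 2297 − 2399 = -102; ΔG = 9121 − 9522 = -401
Score = (-3)·(-102) + (-1)·(-401) = 707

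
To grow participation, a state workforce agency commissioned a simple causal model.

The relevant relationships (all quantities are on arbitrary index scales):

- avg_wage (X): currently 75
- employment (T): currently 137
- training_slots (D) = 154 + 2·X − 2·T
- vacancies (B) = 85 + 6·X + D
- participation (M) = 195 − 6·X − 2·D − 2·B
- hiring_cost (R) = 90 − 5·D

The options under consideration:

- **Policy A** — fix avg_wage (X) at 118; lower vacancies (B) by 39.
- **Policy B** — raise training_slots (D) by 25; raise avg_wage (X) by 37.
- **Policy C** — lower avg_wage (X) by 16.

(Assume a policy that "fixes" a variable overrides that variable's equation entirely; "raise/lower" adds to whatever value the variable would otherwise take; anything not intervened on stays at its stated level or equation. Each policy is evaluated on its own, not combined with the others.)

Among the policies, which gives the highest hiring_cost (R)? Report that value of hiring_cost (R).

100

Policy A (X := 118, B − 39):
  X = 118
  T = 137
  D = 154 + 2·118 − 2·137 = 116
  R = 90 − 5·116 = -490
Policy B (D + 25, X + 37):
  X = 75 + 37 = 112
  T = 137
  D = 154 + 2·112 − 2·137 (+25 from intervention) = 129
  R = 90 − 5·129 = -555
Policy C (X − 16):
  X = 75 − 16 = 59
  T = 137
  D = 154 + 2·59 − 2·137 = -2
  R = 90 − 5·(-2) = 100
Comparing — Policy A: R=-490, Policy B: R=-555, Policy C: R=100. Highest is 100 (Policy C).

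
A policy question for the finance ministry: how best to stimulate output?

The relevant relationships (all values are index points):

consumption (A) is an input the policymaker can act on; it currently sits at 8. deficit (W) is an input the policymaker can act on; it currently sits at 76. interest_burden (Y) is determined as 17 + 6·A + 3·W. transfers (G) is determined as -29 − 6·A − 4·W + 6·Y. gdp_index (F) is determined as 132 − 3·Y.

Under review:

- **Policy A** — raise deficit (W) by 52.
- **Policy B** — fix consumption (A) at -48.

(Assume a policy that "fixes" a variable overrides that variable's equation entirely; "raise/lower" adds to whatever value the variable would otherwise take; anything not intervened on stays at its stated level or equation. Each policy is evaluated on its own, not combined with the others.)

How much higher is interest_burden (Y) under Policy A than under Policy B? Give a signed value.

492

Policy A (W + 52):
  A = 8
  W = 76 + 52 = 128
  Y = 17 + 6·8 + 3·128 = 449
Policy B (A := -48):
  A = -48
  W = 76
  Y = 17 + 6·(-48) + 3·76 = -43
Y: 449 − (-43) = 492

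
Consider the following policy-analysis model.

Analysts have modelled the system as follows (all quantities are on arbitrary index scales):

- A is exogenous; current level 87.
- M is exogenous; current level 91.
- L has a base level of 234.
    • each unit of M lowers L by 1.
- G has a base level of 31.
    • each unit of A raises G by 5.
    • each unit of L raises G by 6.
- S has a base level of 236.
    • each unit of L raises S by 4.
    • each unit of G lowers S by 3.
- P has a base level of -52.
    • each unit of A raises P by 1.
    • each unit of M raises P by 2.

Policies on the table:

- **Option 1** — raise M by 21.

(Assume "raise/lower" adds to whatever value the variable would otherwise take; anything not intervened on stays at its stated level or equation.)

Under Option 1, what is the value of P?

259

Option 1 (M + 21):
  A = 87
  M = 91 + 21 = 112
  P = -52 + 87 + 2·112 = 259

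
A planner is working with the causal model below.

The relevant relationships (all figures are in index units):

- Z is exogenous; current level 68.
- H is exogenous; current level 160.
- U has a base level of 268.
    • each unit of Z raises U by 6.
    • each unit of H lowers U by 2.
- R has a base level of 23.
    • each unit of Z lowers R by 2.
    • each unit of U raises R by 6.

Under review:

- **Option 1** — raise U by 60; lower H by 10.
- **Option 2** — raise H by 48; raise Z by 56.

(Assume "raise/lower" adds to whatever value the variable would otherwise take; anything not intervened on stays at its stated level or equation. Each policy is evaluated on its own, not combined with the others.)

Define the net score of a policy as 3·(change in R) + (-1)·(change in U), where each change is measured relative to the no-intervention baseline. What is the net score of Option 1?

1360

Baseline:
  Z = 68
  H = 160
  U = 268 + 6·68 − 2·160 = 356
  R = 23 − 2·68 + 6·356 = 2023
Option 1 (U + 60, H − 10):
  Z = 68
  H = 160 − 10 = 150
  U = 268 + 6·68 − 2·150 (+60 from intervention) = 436
  R = 23 − 2·68 + 6·436 = 2503
ΔR = 2503 − 2023 = 480; ΔU = 436 − 356 = 80
Score = 3·480 + (-1)·80 = 1360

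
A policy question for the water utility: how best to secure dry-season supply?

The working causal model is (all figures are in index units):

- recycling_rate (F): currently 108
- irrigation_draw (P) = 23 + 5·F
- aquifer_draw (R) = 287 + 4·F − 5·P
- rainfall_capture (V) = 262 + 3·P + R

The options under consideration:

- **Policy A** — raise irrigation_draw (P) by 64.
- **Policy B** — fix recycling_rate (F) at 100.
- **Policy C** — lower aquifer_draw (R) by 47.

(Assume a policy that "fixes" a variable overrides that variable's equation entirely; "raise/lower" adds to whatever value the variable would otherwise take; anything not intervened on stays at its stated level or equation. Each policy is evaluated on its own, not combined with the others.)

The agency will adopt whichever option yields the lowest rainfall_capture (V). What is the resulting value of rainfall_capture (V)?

-273

Policy A (P + 64):
  F = 108
  P = 23 + 5·108 (+64 from intervention) = 627
  R = 287 + 4·108 − 5·627 = -2416
  V = 262 + 3·627 + (-2416) = -273
Policy B (F := 100):
  F = 100
  P = 23 + 5·100 = 523
  R = 287 + 4·100 − 5·523 = -1928
  V = 262 + 3·523 + (-1928) = -97
Policy C (R − 47):
  F = 108
  P = 23 + 5·108 = 563
  R = 287 + 4·108 − 5·563 (−47 from intervention) = -2143
  V = 262 + 3·563 + (-2143) = -192
Comparing — Policy A: V=-273, Policy B: V=-97, Policy C: V=-192. Lowest is -273 (Policy A).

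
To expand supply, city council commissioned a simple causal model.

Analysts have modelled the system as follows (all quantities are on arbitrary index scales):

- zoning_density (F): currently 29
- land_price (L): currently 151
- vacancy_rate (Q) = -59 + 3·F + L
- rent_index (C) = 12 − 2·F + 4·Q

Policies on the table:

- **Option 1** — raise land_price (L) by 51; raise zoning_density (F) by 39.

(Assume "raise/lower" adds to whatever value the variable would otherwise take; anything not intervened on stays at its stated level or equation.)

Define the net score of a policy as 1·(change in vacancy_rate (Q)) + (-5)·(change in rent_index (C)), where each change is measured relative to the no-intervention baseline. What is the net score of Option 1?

Baseline:
  F = 29
  L = 151
  Q = -59 + 3·29 + 151 = 179
  C = 12 − 2·29 + 4·179 = 670
Option 1 (L + 51, F + 39):
  F = 29 + 39 = 68
  L = 151 + 51 = 202
  Q = -59 + 3·68 + 202 = 347
  C = 12 − 2·68 + 4·347 = 1264
ΔQ = 347 − 179 = 168; ΔC = 1264 − 670 = 594
Score = 1·168 + (-5)·594 = -2802

-2802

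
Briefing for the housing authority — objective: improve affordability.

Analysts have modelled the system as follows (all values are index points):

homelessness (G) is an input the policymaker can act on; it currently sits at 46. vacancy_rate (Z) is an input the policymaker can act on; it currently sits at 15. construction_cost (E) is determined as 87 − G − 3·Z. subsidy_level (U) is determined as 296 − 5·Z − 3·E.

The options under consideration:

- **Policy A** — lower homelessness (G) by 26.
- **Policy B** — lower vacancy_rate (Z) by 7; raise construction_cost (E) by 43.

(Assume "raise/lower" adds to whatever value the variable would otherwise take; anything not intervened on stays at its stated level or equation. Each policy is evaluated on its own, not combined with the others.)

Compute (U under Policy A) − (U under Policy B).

Policy A (G − 26):
  G = 46 − 26 = 20
  Z = 15
  E = 87 − 20 − 3·15 = 22
  U = 296 − 5·15 − 3·22 = 155
Policy B (Z − 7, E + 43):
  G = 46
  Z = 15 − 7 = 8
  E = 87 − 46 − 3·8 (+43 from intervention) = 60
  U = 296 − 5·8 − 3·60 = 76
U: 155 − 76 = 79

79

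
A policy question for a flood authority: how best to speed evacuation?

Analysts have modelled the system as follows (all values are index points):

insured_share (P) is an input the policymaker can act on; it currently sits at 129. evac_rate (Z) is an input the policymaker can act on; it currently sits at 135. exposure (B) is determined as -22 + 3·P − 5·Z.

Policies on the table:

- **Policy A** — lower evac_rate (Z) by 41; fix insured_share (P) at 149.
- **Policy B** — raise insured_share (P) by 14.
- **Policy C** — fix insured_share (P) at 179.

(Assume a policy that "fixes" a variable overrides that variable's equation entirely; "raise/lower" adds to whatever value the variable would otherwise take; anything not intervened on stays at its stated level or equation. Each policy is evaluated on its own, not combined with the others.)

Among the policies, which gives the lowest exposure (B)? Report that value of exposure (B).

Policy A (Z − 41, P := 149):
  P = 149
  Z = 135 − 41 = 94
  B = -22 + 3·149 − 5·94 = -45
Policy B (P + 14):
  P = 129 + 14 = 143
  Z = 135
  B = -22 + 3·143 − 5·135 = -268
Policy C (P := 179):
  P = 179
  Z = 135
  B = -22 + 3·179 − 5·135 = -160
Comparing — Policy A: B=-45, Policy B: B=-268, Policy C: B=-160. Lowest is -268 (Policy B).

-268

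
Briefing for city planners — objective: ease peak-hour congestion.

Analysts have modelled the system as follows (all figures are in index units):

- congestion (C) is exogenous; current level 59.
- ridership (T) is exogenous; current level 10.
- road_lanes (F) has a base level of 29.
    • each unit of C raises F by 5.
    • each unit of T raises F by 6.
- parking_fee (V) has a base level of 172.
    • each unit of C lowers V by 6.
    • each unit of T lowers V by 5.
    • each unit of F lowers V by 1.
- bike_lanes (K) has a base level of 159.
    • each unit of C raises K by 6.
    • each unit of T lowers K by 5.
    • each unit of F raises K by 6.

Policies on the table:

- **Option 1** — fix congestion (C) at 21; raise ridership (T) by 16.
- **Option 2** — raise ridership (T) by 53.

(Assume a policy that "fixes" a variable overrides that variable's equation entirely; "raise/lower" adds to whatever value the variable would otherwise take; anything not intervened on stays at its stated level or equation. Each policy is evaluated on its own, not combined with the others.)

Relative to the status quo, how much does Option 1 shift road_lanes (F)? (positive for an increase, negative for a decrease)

Baseline:
  C = 59
  T = 10
  F = 29 + 5·59 + 6·10 = 384
Option 1 (C := 21, T + 16):
  C = 21
  T = 10 + 16 = 26
  F = 29 + 5·21 + 6·26 = 290
Change in F: 290 − 384 = -94

-94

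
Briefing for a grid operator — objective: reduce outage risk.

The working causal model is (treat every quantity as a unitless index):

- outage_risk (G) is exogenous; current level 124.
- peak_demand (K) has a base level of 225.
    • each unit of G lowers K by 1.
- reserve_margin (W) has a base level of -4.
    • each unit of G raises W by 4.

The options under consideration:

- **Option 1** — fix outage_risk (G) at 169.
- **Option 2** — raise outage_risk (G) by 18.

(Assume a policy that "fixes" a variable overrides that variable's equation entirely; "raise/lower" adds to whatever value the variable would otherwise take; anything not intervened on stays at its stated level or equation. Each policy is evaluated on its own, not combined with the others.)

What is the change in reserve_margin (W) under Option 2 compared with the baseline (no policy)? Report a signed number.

72

Baseline:
  G = 124
  W = -4 + 4·124 = 492
Option 2 (G + 18):
  G = 124 + 18 = 142
  W = -4 + 4·142 = 564
Change in W: 564 − 492 = 72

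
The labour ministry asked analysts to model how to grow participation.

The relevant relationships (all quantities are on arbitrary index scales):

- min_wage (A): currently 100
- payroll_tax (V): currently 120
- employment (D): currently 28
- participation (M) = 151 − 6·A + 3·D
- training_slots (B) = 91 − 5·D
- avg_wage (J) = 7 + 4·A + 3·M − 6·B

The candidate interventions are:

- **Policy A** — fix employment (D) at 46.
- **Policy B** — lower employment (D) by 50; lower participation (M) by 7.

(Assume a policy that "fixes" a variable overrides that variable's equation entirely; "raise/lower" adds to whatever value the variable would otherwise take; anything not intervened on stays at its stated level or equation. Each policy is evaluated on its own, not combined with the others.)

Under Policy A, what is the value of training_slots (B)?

-139

Policy A (D := 46):
  D = 46
  B = 91 − 5·46 = -139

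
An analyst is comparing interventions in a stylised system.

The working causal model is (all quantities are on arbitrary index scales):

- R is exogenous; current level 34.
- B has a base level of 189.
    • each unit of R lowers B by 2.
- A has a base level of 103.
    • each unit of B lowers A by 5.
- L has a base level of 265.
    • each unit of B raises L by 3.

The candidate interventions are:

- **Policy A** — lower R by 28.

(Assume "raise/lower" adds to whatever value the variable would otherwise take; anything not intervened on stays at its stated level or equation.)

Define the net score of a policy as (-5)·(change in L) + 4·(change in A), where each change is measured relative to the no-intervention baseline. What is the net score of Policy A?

-1960

Baseline:
  R = 34
  B = 189 − 2·34 = 121
  A = 103 − 5·121 = -502
  L = 265 + 3·121 = 628
Policy A (R − 28):
  R = 34 − 28 = 6
  B = 189 − 2·6 = 177
  A = 103 − 5·177 = -782
  L = 265 + 3·177 = 796
ΔL = 796 − 628 = 168; ΔA = -782 − (-502) = -280
Score = (-5)·168 + 4·(-280) = -1960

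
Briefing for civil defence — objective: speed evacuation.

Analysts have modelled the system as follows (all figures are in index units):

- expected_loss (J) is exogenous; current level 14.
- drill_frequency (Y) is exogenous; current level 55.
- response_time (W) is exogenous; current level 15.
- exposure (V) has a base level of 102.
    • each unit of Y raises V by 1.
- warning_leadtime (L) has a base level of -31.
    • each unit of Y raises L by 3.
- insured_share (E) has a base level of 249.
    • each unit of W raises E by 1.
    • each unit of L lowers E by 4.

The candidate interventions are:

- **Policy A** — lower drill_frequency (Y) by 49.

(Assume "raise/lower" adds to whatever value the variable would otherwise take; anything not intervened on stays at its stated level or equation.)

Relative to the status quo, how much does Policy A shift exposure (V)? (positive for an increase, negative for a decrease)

-49

Baseline:
  Y = 55
  V = 102 + 55 = 157
Policy A (Y − 49):
  Y = 55 − 49 = 6
  V = 102 + 6 = 108
Change in V: 108 − 157 = -49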